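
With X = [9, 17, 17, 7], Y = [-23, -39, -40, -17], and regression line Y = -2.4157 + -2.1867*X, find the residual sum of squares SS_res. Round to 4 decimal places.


Predicted values from Y = -2.4157 + -2.1867*X.
Residuals: [-0.9040, 0.5896, -0.4104, 0.7226].
SSres = 1.8554.

1.8554


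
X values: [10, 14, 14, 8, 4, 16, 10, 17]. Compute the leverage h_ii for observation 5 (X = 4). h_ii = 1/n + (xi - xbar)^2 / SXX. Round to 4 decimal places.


Mean of X: xbar = 11.6250.
SXX = 135.8750.
For X = 4: h = 1/8 + (4 - 11.6250)^2/135.8750 = 0.5529.

0.5529


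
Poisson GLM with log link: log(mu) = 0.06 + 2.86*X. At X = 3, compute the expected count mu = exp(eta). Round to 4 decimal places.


Linear predictor: eta = 0.06 + (2.86)(3) = 8.6400.
Expected count: mu = exp(8.6400) = 5653.3298.

5653.3298


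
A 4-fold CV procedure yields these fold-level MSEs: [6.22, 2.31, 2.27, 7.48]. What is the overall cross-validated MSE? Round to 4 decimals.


Add all fold MSEs: 18.2800.
Divide by k = 4: 18.2800/4 = 4.5700.

4.5700


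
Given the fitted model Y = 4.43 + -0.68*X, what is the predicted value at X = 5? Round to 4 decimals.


Substitute X = 5 into the equation:
Y = 4.43 + -0.68 * 5 = 4.43 + -3.4000 = 1.0300.

1.0300


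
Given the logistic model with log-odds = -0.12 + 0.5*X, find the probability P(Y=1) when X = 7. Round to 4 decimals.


Compute z = -0.12 + (0.5)(7) = 3.3800.
exp(-z) = 0.0340.
P = 1/(1 + 0.0340) = 0.9671.

0.9671


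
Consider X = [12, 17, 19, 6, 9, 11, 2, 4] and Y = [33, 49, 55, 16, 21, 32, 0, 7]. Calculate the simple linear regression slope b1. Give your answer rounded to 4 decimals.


First compute the means: xbar = 10.0000, ybar = 26.6250.
Then S_xx = sum((xi - xbar)^2) = 252.0000.
S_xy = sum((xi - xbar)(yi - ybar)) = 809.0000.
b1 = S_xy / S_xx = 809.0000 / 252.0000 = 3.2103.

3.2103


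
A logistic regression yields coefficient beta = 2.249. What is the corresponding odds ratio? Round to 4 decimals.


Odds ratio = exp(beta) = exp(2.249).
= 9.4783.

9.4783


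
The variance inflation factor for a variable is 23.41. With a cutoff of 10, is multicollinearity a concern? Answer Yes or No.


The threshold is 10.
VIF = 23.41 is >= 10.
Multicollinearity indication: Yes.

Yes


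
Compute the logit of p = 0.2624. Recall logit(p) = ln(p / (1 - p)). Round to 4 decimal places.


Compute the odds: 0.2624/0.7376 = 0.3557.
Take the natural log: ln(0.3557) = -1.0335.

-1.0335


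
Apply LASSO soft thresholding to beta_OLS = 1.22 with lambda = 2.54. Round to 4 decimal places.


|beta_OLS| = 1.22.
lambda = 2.54.
Since |beta| <= lambda, the coefficient is set to 0.
Result = 0.0000.

0.0000


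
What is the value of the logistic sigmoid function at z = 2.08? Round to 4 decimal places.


exp(-2.0800) = 0.1249.
1 + exp(-z) = 1.1249.
sigmoid = 1/1.1249 = 0.8889.

0.8889


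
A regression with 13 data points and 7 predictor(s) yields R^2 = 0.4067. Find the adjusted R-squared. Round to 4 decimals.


Plug in: Adj R^2 = 1 - (1 - 0.4067) * 12/5.
= 1 - 0.5933 * 12/5
= 1 - 7.1196 / 5
= 1 - 1.4239 = -0.4239.

-0.4239


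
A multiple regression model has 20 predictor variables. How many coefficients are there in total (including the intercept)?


Total coefficients = number of predictors + 1 (for the intercept).
= 20 + 1 = 21.

21


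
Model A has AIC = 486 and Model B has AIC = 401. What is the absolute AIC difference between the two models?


Absolute difference = |486 - 401| = 85.
The model with lower AIC (B) is preferred.

85


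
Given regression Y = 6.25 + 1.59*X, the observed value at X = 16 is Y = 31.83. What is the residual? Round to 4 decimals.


Predicted = 6.25 + 1.59 * 16 = 31.6900.
Residual = 31.83 - 31.6900 = 0.1400.

0.1400


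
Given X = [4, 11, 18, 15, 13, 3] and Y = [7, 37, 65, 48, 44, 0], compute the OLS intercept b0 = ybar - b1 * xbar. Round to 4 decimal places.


First find the slope: b1 = 4.1526.
Means: xbar = 10.6667, ybar = 33.5000.
b0 = ybar - b1 * xbar = 33.5000 - 4.1526 * 10.6667 = -10.7941.

-10.7941


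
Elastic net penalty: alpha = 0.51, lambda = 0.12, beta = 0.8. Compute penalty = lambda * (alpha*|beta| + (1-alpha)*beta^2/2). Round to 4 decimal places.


alpha * |beta| = 0.51 * 0.8 = 0.4080.
(1-alpha) * beta^2/2 = 0.49 * 0.6400/2 = 0.1568.
Total = 0.12 * (0.4080 + 0.1568) = 0.0678.

0.0678


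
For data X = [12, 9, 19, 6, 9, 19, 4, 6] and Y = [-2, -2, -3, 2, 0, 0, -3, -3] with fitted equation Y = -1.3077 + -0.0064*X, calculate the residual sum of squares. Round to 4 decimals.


Compute predicted values, then residuals = yi - yhat_i.
Residuals: [-0.6155, -0.6347, -1.5707, 3.3461, 1.3653, 1.4293, -1.6667, -1.6539].
SSres = sum(residual^2) = 23.8654.

23.8654


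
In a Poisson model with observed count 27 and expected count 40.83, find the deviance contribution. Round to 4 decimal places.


y/mu = 27/40.83 = 0.661278 (approx.), and ln(27/40.83) = -0.413580.
y * ln(y/mu) = 27 * -0.413580 = -11.166660.
y - mu = -13.83.
D = 2 * (-11.166660 - -13.83) = 5.326680, which rounds to 5.3267.

5.3267


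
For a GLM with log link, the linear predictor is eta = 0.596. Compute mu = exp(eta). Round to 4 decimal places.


The inverse log link gives:
mu = exp(0.596) = 1.8148.

1.8148


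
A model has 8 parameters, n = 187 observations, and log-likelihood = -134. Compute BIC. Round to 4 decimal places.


k * ln(n) = 8 * ln(187) = 8 * 5.231109 = 41.848872.
-2 * loglik = -2 * (-134) = 268.
BIC = 41.848872 + 268 = 309.848872, which rounds to 309.8489.

309.8489


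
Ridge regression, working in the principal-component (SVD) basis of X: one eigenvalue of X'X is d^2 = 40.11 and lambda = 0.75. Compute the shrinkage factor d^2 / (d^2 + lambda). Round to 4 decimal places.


Compute the denominator: 40.11 + 0.75 = 40.8600.
Shrinkage factor = 40.11 / 40.8600 = 0.9816.

0.9816


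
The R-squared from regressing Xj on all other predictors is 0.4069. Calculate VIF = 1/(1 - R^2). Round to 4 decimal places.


Using VIF = 1/(1 - R^2_j):
1 - 0.4069 = 0.5931.
VIF = 1.6861.

1.6861


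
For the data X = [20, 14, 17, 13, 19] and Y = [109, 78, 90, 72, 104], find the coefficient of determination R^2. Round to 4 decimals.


The fitted line is Y = 3.9409 + 5.2204*X.
SSres = 9.3925, SStot = 1023.2000.
R^2 = 1 - SSres/SStot = 0.9908.

0.9908


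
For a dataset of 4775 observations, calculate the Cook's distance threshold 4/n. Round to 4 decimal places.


Cook's distance cutoff = 4/n = 4/4775.
= 0.0008.

0.0008


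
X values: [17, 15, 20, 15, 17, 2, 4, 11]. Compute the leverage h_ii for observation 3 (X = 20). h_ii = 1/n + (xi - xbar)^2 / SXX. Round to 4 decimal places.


Compute xbar = 12.6250 with n = 8 observations.
SXX = 293.8750.
Leverage = 1/8 + (20 - 12.6250)^2/293.8750 = 0.3101.

0.3101


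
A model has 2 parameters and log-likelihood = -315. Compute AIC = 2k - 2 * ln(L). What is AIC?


AIC = 2k - 2*loglik = 2(2) - 2(-315).
= 4 + 630 = 634.

634


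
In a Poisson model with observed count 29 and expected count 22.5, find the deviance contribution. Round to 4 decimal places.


y/mu = 29/22.5 = 1.288889 (approx.), and ln(29/22.5) = 0.253781.
y * ln(y/mu) = 29 * 0.253781 = 7.359649.
y - mu = 6.5.
D = 2 * (7.359649 - 6.5) = 1.719298, which rounds to 1.7193.

1.7193


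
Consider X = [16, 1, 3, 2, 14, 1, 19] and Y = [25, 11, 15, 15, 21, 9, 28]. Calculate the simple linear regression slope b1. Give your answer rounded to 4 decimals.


The sample means are xbar = 8.0000 and ybar = 17.7143.
Compute S_xx = 380.0000 and S_xy = 329.0000.
Slope b1 = S_xy / S_xx = 329.0000 / 380.0000 = 0.8658.

0.8658


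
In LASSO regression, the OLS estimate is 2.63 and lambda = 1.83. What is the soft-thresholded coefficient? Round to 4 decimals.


Check: |2.63| = 2.63 vs lambda = 1.83.
Since |beta| > lambda, coefficient = sign(beta)*(|beta| - lambda) = 0.8000.
Soft-thresholded coefficient = 0.8000.

0.8000


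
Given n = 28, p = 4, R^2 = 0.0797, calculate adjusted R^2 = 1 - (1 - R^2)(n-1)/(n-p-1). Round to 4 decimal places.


Adjusted R^2 = 1 - (1 - R^2) * (n-1)/(n-p-1).
(1 - R^2) = 0.9203.
(n-1)/(n-p-1) = 27/23.
(1 - R^2) * (n-1) = 0.9203 * 27 = 24.8481.
Divide by (n-p-1): 24.8481 / 23 = 1.0804.
Adj R^2 = 1 - 1.0804 = -0.0804.

-0.0804


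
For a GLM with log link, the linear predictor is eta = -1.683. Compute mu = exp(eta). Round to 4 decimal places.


mu = exp(eta) = exp(-1.683).
= 0.1858.

0.1858


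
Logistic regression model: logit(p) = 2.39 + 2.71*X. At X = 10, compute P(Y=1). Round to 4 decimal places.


z = 2.39 + 2.71 * 10 = 29.4900.
Sigmoid: P = 1 / (1 + exp(-29.4900)) = 1.0000.

1.0000


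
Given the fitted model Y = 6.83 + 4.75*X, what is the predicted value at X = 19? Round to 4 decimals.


Substitute X = 19 into the equation:
Y = 6.83 + 4.75 * 19 = 6.83 + 90.2500 = 97.0800.

97.0800


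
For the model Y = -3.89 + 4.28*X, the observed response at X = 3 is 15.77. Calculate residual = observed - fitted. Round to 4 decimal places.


Compute yhat = -3.89 + (4.28)(3) = 8.9500.
Residual = actual - predicted = 15.77 - 8.9500 = 6.8200.

6.8200


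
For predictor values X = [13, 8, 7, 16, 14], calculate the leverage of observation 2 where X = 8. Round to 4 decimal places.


n = 5, xbar = 11.6000.
SXX = sum((xi - xbar)^2) = 61.2000.
h = 1/5 + (8 - 11.6000)^2 / 61.2000 = 0.4118.

0.4118


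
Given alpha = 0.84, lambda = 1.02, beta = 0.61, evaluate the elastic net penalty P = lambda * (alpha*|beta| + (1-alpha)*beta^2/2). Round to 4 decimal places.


alpha * |beta| = 0.84 * 0.61 = 0.5124.
(1-alpha) * beta^2/2 = 0.16 * 0.3721/2 = 0.0298.
Total = 1.02 * (0.5124 + 0.0298) = 0.5530.

0.5530


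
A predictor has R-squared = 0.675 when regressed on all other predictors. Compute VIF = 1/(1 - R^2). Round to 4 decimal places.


Denominator: 1 - 0.675 = 0.325.
VIF = 1 / 0.325 = 3.0769.

3.0769


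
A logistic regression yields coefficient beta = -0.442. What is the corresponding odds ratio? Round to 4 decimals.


The odds ratio is computed as:
OR = e^(-0.442) = 0.6427.

0.6427


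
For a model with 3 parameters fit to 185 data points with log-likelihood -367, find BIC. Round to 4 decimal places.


k * ln(n) = 3 * ln(185) = 3 * 5.220356 = 15.661068.
-2 * loglik = -2 * (-367) = 734.
BIC = 15.661068 + 734 = 749.661068, which rounds to 749.6611.

749.6611


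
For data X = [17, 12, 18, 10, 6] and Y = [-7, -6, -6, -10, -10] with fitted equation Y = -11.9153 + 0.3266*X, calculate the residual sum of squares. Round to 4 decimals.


For each point, residual = actual - predicted.
Residuals: [-0.6369, 1.9961, 0.0365, -1.3507, -0.0443].
Sum of squared residuals = 6.2177.

6.2177


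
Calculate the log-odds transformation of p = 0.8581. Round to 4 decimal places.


1 - p = 0.1419.
p/(1-p) = 6.0472.
logit = ln(6.0472) = 1.7996.

1.7996


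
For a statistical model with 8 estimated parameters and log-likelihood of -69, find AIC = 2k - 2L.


AIC = 2k - 2*loglik = 2(8) - 2(-69).
= 16 + 138 = 154.

154


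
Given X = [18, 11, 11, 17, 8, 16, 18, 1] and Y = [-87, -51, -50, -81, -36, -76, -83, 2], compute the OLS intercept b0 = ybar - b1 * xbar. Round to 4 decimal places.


Compute b1 = -5.1000 from the OLS formula.
With xbar = 12.5000 and ybar = -57.7500, the intercept is:
b0 = -57.7500 - -5.1000 * 12.5000 = 6.0000.

6.0000


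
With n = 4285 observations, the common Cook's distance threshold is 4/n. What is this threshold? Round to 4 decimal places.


Cook's distance cutoff = 4/n = 4/4285.
= 0.0009.

0.0009


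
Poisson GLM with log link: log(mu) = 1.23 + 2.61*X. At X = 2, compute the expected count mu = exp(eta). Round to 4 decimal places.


Compute eta = 1.23 + 2.61 * 2 = 6.4500.
Apply inverse link: mu = e^6.4500 = 632.7023.

632.7023


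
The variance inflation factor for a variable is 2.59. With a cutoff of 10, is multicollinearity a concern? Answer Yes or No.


The threshold is 10.
VIF = 2.59 is < 10.
Multicollinearity indication: No.

No


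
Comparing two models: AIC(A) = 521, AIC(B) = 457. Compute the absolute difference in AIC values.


Absolute difference = |521 - 457| = 64.
The model with lower AIC (B) is preferred.

64


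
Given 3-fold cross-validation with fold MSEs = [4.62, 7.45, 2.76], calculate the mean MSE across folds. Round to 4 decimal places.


Add all fold MSEs: 14.8300.
Divide by k = 3: 14.8300/3 = 4.9433.

4.9433


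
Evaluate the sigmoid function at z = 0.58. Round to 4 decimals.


exp(-0.5800) = 0.5599.
1 + exp(-z) = 1.5599.
sigmoid = 1/1.5599 = 0.6411.

0.6411


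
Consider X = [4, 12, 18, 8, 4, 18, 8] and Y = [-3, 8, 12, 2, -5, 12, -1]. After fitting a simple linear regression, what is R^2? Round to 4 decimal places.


Fit the OLS line: b0 = -8.4378, b1 = 1.1676.
SSres = 13.4919.
SStot = 301.7143.
R^2 = 1 - 13.4919/301.7143 = 0.9553.

0.9553


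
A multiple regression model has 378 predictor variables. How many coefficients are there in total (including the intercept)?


Including the intercept, the model has 378 predictor coefficients + 1 intercept.
Total = 379.

379


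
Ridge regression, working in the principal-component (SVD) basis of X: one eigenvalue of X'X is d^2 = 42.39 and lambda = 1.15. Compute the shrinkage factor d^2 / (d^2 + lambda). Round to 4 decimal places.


Compute the denominator: 42.39 + 1.15 = 43.5400.
Shrinkage factor = 42.39 / 43.5400 = 0.9736.

0.9736


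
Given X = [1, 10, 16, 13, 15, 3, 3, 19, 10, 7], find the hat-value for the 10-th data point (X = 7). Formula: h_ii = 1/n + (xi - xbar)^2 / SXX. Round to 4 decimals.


Compute xbar = 9.7000 with n = 10 observations.
SXX = 338.1000.
Leverage = 1/10 + (7 - 9.7000)^2/338.1000 = 0.1216.

0.1216


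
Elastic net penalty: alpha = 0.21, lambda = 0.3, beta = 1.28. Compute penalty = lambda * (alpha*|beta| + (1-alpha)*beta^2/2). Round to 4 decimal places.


Compute:
L1 = 0.21 * 1.28 = 0.2688.
L2 = 0.79 * 1.28^2 / 2 = 0.6472.
Penalty = 0.3 * (0.2688 + 0.6472) = 0.2748.

0.2748


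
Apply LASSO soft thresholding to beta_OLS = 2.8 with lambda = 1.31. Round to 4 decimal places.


Absolute value: |2.8| = 2.8.
Compare to lambda = 1.31.
Since |beta| > lambda, coefficient = sign(beta)*(|beta| - lambda) = 1.4900.

1.4900


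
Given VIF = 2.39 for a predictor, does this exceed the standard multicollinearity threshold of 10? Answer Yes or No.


The threshold is 10.
VIF = 2.39 is < 10.
Multicollinearity indication: No.

No


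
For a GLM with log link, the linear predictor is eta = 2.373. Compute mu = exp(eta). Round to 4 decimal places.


Apply the inverse link:
mu = e^2.373 = 10.7295.

10.7295


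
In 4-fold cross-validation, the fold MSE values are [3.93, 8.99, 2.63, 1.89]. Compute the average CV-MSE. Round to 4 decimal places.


Add all fold MSEs: 17.4400.
Divide by k = 4: 17.4400/4 = 4.3600.

4.3600


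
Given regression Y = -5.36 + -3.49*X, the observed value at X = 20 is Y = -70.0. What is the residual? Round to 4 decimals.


Fitted value at X = 20 is yhat = -5.36 + -3.49*20 = -75.1600.
Residual = -70.0 - -75.1600 = 5.1600.

5.1600


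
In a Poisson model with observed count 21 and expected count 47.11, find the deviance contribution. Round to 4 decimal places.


First: ln(21/47.11) = -0.807963.
Then: 21 * -0.807963 = -16.967223.
y - mu = 21 - 47.11 = -26.11.
D = 2(-16.967223 - -26.11) = 18.285554, which rounds to 18.2856.

18.2856


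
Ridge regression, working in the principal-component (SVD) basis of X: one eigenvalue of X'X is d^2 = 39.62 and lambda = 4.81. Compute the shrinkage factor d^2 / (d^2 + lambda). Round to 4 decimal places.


Denominator = d^2 + lambda = 39.62 + 4.81 = 44.4300.
Shrinkage = 39.62 / 44.4300 = 0.8917.

0.8917


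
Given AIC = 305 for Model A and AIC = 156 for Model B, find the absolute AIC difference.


Compute |305 - 156| = 149.
Model B has the smaller AIC.

149


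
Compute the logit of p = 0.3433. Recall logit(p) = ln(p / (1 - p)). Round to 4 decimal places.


The odds are p/(1-p) = 0.3433 / 0.6567 = 0.5228.
logit(p) = ln(0.5228) = -0.6486.

-0.6486


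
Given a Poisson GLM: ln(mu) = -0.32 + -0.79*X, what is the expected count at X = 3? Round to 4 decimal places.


Linear predictor: eta = -0.32 + (-0.79)(3) = -2.6900.
Expected count: mu = exp(-2.6900) = 0.0679.

0.0679


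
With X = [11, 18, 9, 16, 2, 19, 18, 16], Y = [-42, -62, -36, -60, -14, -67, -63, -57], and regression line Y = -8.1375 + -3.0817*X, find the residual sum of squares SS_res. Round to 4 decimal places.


Compute predicted values, then residuals = yi - yhat_i.
Residuals: [0.0362, 1.6081, -0.1272, -2.5553, 0.3009, -0.3102, 0.6081, 0.4447].
SSres = sum(residual^2) = 9.8873.

9.8873


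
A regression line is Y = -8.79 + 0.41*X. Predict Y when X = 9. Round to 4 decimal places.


Predicted value:
Y = -8.79 + (0.41)(9) = -8.79 + 3.6900 = -5.1000.

-5.1000


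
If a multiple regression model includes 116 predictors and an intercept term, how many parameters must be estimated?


Including the intercept, the model has 116 predictor coefficients + 1 intercept.
Total = 117.

117


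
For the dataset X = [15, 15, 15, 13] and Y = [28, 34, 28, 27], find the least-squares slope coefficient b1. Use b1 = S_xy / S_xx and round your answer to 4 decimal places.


First compute the means: xbar = 14.5000, ybar = 29.2500.
Then S_xx = sum((xi - xbar)^2) = 3.0000.
S_xy = sum((xi - xbar)(yi - ybar)) = 4.5000.
b1 = S_xy / S_xx = 4.5000 / 3.0000 = 1.5000.

1.5000


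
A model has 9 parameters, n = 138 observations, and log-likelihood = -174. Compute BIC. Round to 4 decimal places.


k * ln(n) = 9 * ln(138) = 9 * 4.927254 = 44.345286.
-2 * loglik = -2 * (-174) = 348.
BIC = 44.345286 + 348 = 392.345286, which rounds to 392.3453.

392.3453


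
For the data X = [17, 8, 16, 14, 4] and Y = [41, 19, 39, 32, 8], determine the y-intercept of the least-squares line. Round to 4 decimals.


Compute b1 = 2.5064 from the OLS formula.
With xbar = 11.8000 and ybar = 27.8000, the intercept is:
b0 = 27.8000 - 2.5064 * 11.8000 = -1.7756.

-1.7756


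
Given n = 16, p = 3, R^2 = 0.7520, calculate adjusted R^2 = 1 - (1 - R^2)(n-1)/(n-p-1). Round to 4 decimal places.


Plug in: Adj R^2 = 1 - (1 - 0.7520) * 15/12.
= 1 - 0.2480 * 15/12
= 1 - 3.7200 / 12
= 1 - 0.3100 = 0.6900.

0.6900


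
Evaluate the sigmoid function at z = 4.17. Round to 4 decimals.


Compute exp(-4.1700) = 0.0155.
Sigmoid = 1 / (1 + 0.0155) = 1 / 1.0155 = 0.9848.

0.9848


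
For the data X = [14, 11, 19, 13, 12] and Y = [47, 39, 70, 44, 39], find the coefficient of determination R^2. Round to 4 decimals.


Fit the OLS line: b0 = -8.6804, b1 = 4.0928.
SSres = 12.8660.
SStot = 662.8000.
R^2 = 1 - 12.8660/662.8000 = 0.9806.

0.9806


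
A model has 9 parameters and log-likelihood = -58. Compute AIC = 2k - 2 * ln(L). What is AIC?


AIC = 2k - 2*loglik = 2(9) - 2(-58).
= 18 + 116 = 134.

134


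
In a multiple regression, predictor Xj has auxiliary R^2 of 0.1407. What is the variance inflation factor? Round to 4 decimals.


Using VIF = 1/(1 - R^2_j):
1 - 0.1407 = 0.8593.
VIF = 1.1637.

1.1637


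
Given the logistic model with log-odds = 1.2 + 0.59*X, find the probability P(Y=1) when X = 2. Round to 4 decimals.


z = 1.2 + 0.59 * 2 = 2.3800.
Sigmoid: P = 1 / (1 + exp(-2.3800)) = 0.9153.

0.9153


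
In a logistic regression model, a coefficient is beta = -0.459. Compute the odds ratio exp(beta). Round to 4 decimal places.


The odds ratio is computed as:
OR = e^(-0.459) = 0.6319.

0.6319


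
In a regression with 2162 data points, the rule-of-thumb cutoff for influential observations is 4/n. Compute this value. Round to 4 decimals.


The threshold is 4/n.
4/2162 = 0.0019.

0.0019


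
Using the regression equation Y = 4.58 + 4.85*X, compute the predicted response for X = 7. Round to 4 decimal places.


Predicted value:
Y = 4.58 + (4.85)(7) = 4.58 + 33.9500 = 38.5300.

38.5300


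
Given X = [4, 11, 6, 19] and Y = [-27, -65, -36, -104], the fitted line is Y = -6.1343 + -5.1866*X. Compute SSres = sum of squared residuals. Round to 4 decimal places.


Compute predicted values, then residuals = yi - yhat_i.
Residuals: [-0.1193, -1.8131, 1.2539, 0.6797].
SSres = sum(residual^2) = 5.3358.

5.3358


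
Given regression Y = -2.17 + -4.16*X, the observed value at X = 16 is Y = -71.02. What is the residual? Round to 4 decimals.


Fitted value at X = 16 is yhat = -2.17 + -4.16*16 = -68.7300.
Residual = -71.02 - -68.7300 = -2.2900.

-2.2900


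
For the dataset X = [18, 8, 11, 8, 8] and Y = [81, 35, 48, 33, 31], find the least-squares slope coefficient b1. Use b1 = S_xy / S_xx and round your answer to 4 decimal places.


First compute the means: xbar = 10.6000, ybar = 45.6000.
Then S_xx = sum((xi - xbar)^2) = 75.2000.
S_xy = sum((xi - xbar)(yi - ybar)) = 361.2000.
b1 = S_xy / S_xx = 361.2000 / 75.2000 = 4.8032.

4.8032


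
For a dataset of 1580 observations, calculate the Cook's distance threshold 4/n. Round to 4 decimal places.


Cook's distance cutoff = 4/n = 4/1580.
= 0.0025.

0.0025


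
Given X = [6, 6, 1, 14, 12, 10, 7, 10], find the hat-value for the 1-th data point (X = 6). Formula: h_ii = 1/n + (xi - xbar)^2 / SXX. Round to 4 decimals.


Mean of X: xbar = 8.2500.
SXX = 117.5000.
For X = 6: h = 1/8 + (6 - 8.2500)^2/117.5000 = 0.1681.

0.1681


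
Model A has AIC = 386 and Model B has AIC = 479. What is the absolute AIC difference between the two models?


Compute |386 - 479| = 93.
Model A has the smaller AIC.

93


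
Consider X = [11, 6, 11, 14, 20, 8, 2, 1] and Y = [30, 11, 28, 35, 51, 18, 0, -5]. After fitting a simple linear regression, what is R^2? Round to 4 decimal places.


The fitted line is Y = -6.0248 + 2.9616*X.
SSres = 23.4673, SStot = 2452.0000.
R^2 = 1 - SSres/SStot = 0.9904.

0.9904


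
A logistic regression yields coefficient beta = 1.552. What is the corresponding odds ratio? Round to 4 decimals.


The odds ratio is computed as:
OR = e^(1.552) = 4.7209.

4.7209


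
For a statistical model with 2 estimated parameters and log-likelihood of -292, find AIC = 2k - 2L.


AIC = 2*2 - 2*(-292).
= 4 + 584 = 588.

588


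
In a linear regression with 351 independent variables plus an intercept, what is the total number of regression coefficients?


Each predictor gets one coefficient, plus one intercept.
Total parameters = 351 + 1 = 352.

352


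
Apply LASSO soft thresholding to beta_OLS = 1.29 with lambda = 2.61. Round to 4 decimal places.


Absolute value: |1.29| = 1.29.
Compare to lambda = 2.61.
Since |beta| <= lambda, the coefficient is set to 0.

0.0000


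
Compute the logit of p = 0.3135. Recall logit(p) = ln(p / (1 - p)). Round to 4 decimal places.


The odds are p/(1-p) = 0.3135 / 0.6865 = 0.4567.
logit(p) = ln(0.4567) = -0.7838.

-0.7838


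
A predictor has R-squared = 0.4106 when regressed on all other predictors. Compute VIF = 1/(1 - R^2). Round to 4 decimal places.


Denominator: 1 - 0.4106 = 0.5894.
VIF = 1 / 0.5894 = 1.6966.

1.6966


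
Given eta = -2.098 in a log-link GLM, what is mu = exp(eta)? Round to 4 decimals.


mu = exp(eta) = exp(-2.098).
= 0.1227.

0.1227


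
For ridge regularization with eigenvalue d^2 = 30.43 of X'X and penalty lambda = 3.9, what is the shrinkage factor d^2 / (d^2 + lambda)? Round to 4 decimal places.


Denominator = d^2 + lambda = 30.43 + 3.9 = 34.3300.
Shrinkage = 30.43 / 34.3300 = 0.8864.

0.8864


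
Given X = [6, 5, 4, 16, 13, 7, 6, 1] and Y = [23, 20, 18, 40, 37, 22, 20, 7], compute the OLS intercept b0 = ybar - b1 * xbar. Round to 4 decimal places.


First find the slope: b1 = 2.1269.
Means: xbar = 7.2500, ybar = 23.3750.
b0 = ybar - b1 * xbar = 23.3750 - 2.1269 * 7.2500 = 7.9552.

7.9552


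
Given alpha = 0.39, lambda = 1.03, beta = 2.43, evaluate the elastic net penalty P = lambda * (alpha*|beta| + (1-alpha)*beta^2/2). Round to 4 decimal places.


alpha * |beta| = 0.39 * 2.43 = 0.9477.
(1-alpha) * beta^2/2 = 0.61 * 5.9049/2 = 1.8010.
Total = 1.03 * (0.9477 + 1.8010) = 2.8312.

2.8312


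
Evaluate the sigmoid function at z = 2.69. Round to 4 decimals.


exp(-2.6900) = 0.0679.
1 + exp(-z) = 1.0679.
sigmoid = 1/1.0679 = 0.9364.

0.9364


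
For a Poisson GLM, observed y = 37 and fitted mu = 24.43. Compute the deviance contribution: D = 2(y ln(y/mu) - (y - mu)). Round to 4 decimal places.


First: ln(37/24.43) = 0.415106.
Then: 37 * 0.415106 = 15.358922.
y - mu = 37 - 24.43 = 12.57.
D = 2(15.358922 - 12.57) = 5.577844, which rounds to 5.5778.

5.5778


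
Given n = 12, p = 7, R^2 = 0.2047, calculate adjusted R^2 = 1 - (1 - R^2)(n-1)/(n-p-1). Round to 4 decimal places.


Using the formula:
(1 - 0.2047) = 0.7953.
Multiply by 11/4: 0.7953 * 11 = 8.7483, then 8.7483 / 4 = 2.1871.
Adj R^2 = 1 - 2.1871 = -1.1871.

-1.1871


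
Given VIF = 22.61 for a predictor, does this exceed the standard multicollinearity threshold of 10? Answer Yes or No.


Compare VIF = 22.61 to the threshold of 10.
22.61 >= 10, so the answer is Yes.

Yes


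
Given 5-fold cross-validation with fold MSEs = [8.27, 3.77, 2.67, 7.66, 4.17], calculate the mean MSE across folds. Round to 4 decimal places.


Sum of fold MSEs = 26.5400.
Average = 26.5400 / 5 = 5.3080.

5.3080


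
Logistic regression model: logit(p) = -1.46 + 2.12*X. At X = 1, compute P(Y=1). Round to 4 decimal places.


Compute z = -1.46 + (2.12)(1) = 0.6600.
exp(-z) = 0.5169.
P = 1/(1 + 0.5169) = 0.6593.

0.6593


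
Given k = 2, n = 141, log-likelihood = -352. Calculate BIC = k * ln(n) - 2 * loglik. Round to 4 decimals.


Compute k*ln(n) = 2*ln(141) = 2*4.948760 = 9.897520.
Then -2*loglik = 704.
BIC = 9.897520 + 704 = 713.897520, which rounds to 713.8975.

713.8975


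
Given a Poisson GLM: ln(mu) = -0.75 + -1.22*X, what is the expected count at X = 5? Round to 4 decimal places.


Linear predictor: eta = -0.75 + (-1.22)(5) = -6.8500.
Expected count: mu = exp(-6.8500) = 0.0011.

0.0011


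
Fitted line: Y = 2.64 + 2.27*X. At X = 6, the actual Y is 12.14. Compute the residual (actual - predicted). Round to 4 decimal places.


Predicted = 2.64 + 2.27 * 6 = 16.2600.
Residual = 12.14 - 16.2600 = -4.1200.

-4.1200


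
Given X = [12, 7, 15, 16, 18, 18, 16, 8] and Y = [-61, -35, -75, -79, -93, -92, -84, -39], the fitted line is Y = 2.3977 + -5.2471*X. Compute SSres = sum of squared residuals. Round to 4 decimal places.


For each point, residual = actual - predicted.
Residuals: [-0.4325, -0.6680, 1.3088, 2.5559, -0.9499, 0.0501, -2.4441, 0.5791].
Sum of squared residuals = 16.0927.

16.0927


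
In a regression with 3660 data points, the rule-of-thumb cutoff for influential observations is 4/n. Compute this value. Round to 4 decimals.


Using the rule of thumb:
Threshold = 4 / 3660 = 0.0011.

0.0011


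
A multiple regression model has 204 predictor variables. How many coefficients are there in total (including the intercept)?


Each predictor gets one coefficient, plus one intercept.
Total parameters = 204 + 1 = 205.

205


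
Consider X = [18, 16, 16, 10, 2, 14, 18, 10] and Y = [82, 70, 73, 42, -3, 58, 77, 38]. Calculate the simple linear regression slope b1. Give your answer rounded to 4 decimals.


First compute the means: xbar = 13.0000, ybar = 54.6250.
Then S_xx = sum((xi - xbar)^2) = 208.0000.
S_xy = sum((xi - xbar)(yi - ybar)) = 1075.0000.
b1 = S_xy / S_xx = 1075.0000 / 208.0000 = 5.1683.

5.1683


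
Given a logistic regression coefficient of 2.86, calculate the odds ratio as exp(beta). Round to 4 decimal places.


The odds ratio is computed as:
OR = e^(2.86) = 17.4615.

17.4615


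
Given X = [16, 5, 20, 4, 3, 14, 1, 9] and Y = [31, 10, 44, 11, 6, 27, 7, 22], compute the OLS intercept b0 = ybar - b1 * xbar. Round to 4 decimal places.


First find the slope: b1 = 1.9315.
Means: xbar = 9.0000, ybar = 19.7500.
b0 = ybar - b1 * xbar = 19.7500 - 1.9315 * 9.0000 = 2.3661.

2.3661


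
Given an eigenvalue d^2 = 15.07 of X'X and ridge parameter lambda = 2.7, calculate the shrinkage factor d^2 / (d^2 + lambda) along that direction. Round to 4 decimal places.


d^2 + lambda = 15.07 + 2.7 = 17.7700.
Shrinkage factor = 15.07/17.7700 = 0.8481.

0.8481


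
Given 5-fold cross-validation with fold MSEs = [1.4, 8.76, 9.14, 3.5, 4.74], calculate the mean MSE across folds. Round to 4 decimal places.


Add all fold MSEs: 27.5400.
Divide by k = 5: 27.5400/5 = 5.5080.

5.5080


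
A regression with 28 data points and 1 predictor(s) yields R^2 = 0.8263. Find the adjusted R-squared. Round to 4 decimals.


Using the formula:
(1 - 0.8263) = 0.1737.
Multiply by 27/26: 0.1737 * 27 = 4.6899, then 4.6899 / 26 = 0.1804.
Adj R^2 = 1 - 0.1804 = 0.8196.

0.8196


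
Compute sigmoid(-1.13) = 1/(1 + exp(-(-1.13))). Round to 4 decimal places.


Compute exp(1.1300) = 3.0957.
Sigmoid = 1 / (1 + 3.0957) = 1 / 4.0957 = 0.2442.

0.2442


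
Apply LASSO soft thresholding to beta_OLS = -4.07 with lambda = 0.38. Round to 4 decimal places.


|beta_OLS| = 4.07.
lambda = 0.38.
Since |beta| > lambda, coefficient = sign(beta)*(|beta| - lambda) = -3.6900.
Result = -3.6900.

-3.6900


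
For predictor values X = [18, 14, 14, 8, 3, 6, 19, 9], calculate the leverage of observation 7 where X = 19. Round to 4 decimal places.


Mean of X: xbar = 11.3750.
SXX = 231.8750.
For X = 19: h = 1/8 + (19 - 11.3750)^2/231.8750 = 0.3757.

0.3757


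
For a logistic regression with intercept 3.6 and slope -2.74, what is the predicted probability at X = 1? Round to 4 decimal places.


Compute z = 3.6 + (-2.74)(1) = 0.8600.
exp(-z) = 0.4232.
P = 1/(1 + 0.4232) = 0.7027.

0.7027


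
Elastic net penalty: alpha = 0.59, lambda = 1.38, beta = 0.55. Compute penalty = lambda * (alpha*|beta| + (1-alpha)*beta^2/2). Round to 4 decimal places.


L1 component = 0.59 * |0.55| = 0.3245.
L2 component = 0.41 * 0.55^2 / 2 = 0.0620.
Penalty = 1.38 * (0.3245 + 0.0620) = 1.38 * 0.3865 = 0.5334.

0.5334


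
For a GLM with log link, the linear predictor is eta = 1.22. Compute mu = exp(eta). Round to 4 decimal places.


mu = exp(eta) = exp(1.22).
= 3.3872.

3.3872


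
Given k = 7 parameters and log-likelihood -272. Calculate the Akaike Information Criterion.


AIC = 2*7 - 2*(-272).
= 14 + 544 = 558.

558


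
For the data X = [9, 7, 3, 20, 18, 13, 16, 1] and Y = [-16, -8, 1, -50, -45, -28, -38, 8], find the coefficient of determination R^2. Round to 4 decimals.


The fitted line is Y = 11.5250 + -3.0828*X.
SSres = 7.5268, SStot = 3266.0000.
R^2 = 1 - SSres/SStot = 0.9977.

0.9977


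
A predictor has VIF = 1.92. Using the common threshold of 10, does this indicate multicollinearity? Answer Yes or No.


Compare VIF = 1.92 to the threshold of 10.
1.92 < 10, so the answer is No.

No


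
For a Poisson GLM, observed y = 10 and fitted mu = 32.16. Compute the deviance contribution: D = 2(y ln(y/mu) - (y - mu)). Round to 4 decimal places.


Compute y*ln(y/mu) = 10*ln(10/32.16) = 10*-1.168138 = -11.681380.
y - mu = -22.16.
D = 2*(-11.681380 - (-22.16)) = 20.957240, which rounds to 20.9572.

20.9572


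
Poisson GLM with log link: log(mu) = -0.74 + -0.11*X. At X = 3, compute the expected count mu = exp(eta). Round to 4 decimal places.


Compute eta = -0.74 + -0.11 * 3 = -1.0700.
Apply inverse link: mu = e^-1.0700 = 0.3430.

0.3430


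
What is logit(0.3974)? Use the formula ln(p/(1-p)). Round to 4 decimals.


Compute the odds: 0.3974/0.6026 = 0.6595.
Take the natural log: ln(0.6595) = -0.4163.

-0.4163


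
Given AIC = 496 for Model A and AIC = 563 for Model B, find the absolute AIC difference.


Absolute difference = |496 - 563| = 67.
The model with lower AIC (A) is preferred.

67


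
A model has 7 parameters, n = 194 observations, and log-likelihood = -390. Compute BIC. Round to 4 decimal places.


Compute k*ln(n) = 7*ln(194) = 7*5.267858 = 36.875006.
Then -2*loglik = 780.
BIC = 36.875006 + 780 = 816.875006, which rounds to 816.8750.

816.8750


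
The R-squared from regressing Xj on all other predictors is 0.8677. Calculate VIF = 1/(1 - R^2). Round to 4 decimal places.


Using VIF = 1/(1 - R^2_j):
1 - 0.8677 = 0.1323.
VIF = 7.5586.

7.5586


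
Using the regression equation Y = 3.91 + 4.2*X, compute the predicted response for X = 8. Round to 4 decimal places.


Plug X = 8 into Y = 3.91 + 4.2*X:
Y = 3.91 + 33.6000 = 37.5100.

37.5100


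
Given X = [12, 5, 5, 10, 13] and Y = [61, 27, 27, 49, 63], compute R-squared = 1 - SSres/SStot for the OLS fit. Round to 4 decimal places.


The fitted line is Y = 3.8138 + 4.6207*X.
SSres = 4.8552, SStot = 1243.2000.
R^2 = 1 - SSres/SStot = 0.9961.

0.9961


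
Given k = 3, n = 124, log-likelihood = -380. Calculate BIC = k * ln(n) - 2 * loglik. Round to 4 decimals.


ln(124) = 4.820282.
k * ln(n) = 3 * 4.820282 = 14.460846.
-2L = 760.
BIC = 14.460846 + 760 = 774.460846, which rounds to 774.4608.

774.4608


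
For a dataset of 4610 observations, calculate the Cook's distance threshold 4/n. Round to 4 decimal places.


Cook's distance cutoff = 4/n = 4/4610.
= 0.0009.

0.0009


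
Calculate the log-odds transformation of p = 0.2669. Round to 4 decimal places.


The odds are p/(1-p) = 0.2669 / 0.7331 = 0.3641.
logit(p) = ln(0.3641) = -1.0104.

-1.0104


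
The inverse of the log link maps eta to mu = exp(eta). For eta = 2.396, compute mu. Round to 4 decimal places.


Apply the inverse link:
mu = e^2.396 = 10.9792.

10.9792


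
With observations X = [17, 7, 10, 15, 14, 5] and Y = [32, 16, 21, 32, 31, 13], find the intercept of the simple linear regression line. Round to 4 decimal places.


The slope is b1 = 1.7794.
Sample means are xbar = 11.3333 and ybar = 24.1667.
Intercept: b0 = 24.1667 - (1.7794)(11.3333) = 4.0000.

4.0000


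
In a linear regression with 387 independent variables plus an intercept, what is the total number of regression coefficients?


Each predictor gets one coefficient, plus one intercept.
Total parameters = 387 + 1 = 388.

388


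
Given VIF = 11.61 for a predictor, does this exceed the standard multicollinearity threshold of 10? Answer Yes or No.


Check: VIF = 11.61 vs threshold = 10.
Since 11.61 >= 10, the answer is Yes.

Yes


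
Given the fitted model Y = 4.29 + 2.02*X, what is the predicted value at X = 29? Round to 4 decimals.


Predicted value:
Y = 4.29 + (2.02)(29) = 4.29 + 58.5800 = 62.8700.

62.8700


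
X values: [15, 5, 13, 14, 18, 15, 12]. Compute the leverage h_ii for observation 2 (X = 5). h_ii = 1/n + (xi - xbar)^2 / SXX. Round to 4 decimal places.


Compute xbar = 13.1429 with n = 7 observations.
SXX = 98.8571.
Leverage = 1/7 + (5 - 13.1429)^2/98.8571 = 0.8136.

0.8136


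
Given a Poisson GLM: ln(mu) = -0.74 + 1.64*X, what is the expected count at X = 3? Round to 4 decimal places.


Linear predictor: eta = -0.74 + (1.64)(3) = 4.1800.
Expected count: mu = exp(4.1800) = 65.3659.

65.3659


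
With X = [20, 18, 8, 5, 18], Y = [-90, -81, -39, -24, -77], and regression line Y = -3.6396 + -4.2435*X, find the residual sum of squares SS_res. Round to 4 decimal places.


Predicted values from Y = -3.6396 + -4.2435*X.
Residuals: [-1.4904, -0.9774, -1.4124, 0.8571, 3.0226].
SSres = 15.0422.

15.0422


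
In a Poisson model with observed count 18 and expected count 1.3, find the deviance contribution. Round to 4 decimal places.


First: ln(18/1.3) = 2.628007.
Then: 18 * 2.628007 = 47.304126.
y - mu = 18 - 1.3 = 16.7.
D = 2(47.304126 - 16.7) = 61.208252, which rounds to 61.2083.

61.2083


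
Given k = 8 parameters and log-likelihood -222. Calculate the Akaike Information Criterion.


AIC = 2k - 2*loglik = 2(8) - 2(-222).
= 16 + 444 = 460.

460


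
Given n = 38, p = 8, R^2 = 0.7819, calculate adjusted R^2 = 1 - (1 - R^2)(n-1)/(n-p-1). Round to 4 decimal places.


Adjusted R^2 = 1 - (1 - R^2) * (n-1)/(n-p-1).
(1 - R^2) = 0.2181.
(n-1)/(n-p-1) = 37/29.
(1 - R^2) * (n-1) = 0.2181 * 37 = 8.0697.
Divide by (n-p-1): 8.0697 / 29 = 0.2783.
Adj R^2 = 1 - 0.2783 = 0.7217.

0.7217


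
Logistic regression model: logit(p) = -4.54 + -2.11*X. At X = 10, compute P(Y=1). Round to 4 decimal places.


z = -4.54 + -2.11 * 10 = -25.6400.
Sigmoid: P = 1 / (1 + exp(25.6400)) = 0.0000.

0.0000


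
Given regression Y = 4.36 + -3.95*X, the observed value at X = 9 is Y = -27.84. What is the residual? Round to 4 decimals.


Compute yhat = 4.36 + (-3.95)(9) = -31.1900.
Residual = actual - predicted = -27.84 - -31.1900 = 3.3500.

3.3500


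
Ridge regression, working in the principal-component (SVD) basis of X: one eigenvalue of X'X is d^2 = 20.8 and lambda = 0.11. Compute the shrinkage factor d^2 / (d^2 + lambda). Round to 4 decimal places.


Compute the denominator: 20.8 + 0.11 = 20.9100.
Shrinkage factor = 20.8 / 20.9100 = 0.9947.

0.9947


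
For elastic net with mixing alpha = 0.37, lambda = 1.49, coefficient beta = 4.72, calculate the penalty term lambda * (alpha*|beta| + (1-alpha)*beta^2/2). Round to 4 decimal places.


Compute:
L1 = 0.37 * 4.72 = 1.7464.
L2 = 0.63 * 4.72^2 / 2 = 7.0177.
Penalty = 1.49 * (1.7464 + 7.0177) = 13.0585.

13.0585


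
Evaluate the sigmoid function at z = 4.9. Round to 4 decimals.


Compute exp(-4.9000) = 0.0074.
Sigmoid = 1 / (1 + 0.0074) = 1 / 1.0074 = 0.9926.

0.9926


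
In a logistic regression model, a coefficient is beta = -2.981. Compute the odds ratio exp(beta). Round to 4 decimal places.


The odds ratio is computed as:
OR = e^(-2.981) = 0.0507.

0.0507


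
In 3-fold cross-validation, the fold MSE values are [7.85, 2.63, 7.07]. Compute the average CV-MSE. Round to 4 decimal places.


Sum of fold MSEs = 17.5500.
Average = 17.5500 / 3 = 5.8500.

5.8500


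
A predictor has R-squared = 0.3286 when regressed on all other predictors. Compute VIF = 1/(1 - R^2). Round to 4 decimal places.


Using VIF = 1/(1 - R^2_j):
1 - 0.3286 = 0.6714.
VIF = 1.4894.

1.4894


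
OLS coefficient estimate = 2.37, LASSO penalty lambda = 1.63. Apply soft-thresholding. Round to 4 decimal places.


Absolute value: |2.37| = 2.37.
Compare to lambda = 1.63.
Since |beta| > lambda, coefficient = sign(beta)*(|beta| - lambda) = 0.7400.

0.7400


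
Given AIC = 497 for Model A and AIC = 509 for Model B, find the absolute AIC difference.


Absolute difference = |497 - 509| = 12.
The model with lower AIC (A) is preferred.

12


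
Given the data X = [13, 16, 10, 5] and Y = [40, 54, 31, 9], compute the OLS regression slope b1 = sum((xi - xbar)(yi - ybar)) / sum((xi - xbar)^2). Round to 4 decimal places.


The sample means are xbar = 11.0000 and ybar = 33.5000.
Compute S_xx = 66.0000 and S_xy = 265.0000.
Slope b1 = S_xy / S_xx = 265.0000 / 66.0000 = 4.0152.

4.0152


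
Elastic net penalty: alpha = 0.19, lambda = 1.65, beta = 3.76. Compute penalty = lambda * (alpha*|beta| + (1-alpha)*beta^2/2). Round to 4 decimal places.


alpha * |beta| = 0.19 * 3.76 = 0.7144.
(1-alpha) * beta^2/2 = 0.81 * 14.1376/2 = 5.7257.
Total = 1.65 * (0.7144 + 5.7257) = 10.6262.

10.6262


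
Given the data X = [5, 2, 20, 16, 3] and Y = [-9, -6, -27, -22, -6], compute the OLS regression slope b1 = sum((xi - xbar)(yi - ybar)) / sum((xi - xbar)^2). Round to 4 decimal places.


The sample means are xbar = 9.2000 and ybar = -14.0000.
Compute S_xx = 270.8000 and S_xy = -323.0000.
Slope b1 = S_xy / S_xx = -323.0000 / 270.8000 = -1.1928.

-1.1928


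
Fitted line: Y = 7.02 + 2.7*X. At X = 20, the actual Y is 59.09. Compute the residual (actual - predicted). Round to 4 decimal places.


Fitted value at X = 20 is yhat = 7.02 + 2.7*20 = 61.0200.
Residual = 59.09 - 61.0200 = -1.9300.

-1.9300
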